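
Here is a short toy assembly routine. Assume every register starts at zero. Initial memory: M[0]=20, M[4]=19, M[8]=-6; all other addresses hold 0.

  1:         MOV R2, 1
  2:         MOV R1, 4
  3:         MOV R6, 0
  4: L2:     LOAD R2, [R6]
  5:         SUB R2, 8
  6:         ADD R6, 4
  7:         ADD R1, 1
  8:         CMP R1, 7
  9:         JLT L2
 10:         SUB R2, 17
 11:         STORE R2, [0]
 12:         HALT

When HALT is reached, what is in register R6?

after MOV R2, 1: R2=1
after MOV R1, 4: R1=4
after MOV R6, 0: R6=0
after LOAD R2, [R6]: R2=M[0]=20
after SUB R2, 8: R2=20-8=12
after ADD R6, 4: R6=0+4=4
after ADD R1, 1: R1=4+1=5
CMP R1, 7  (cmp 5,7)
JLT L2: taken
after LOAD R2, [R6]: R2=M[4]=19
after SUB R2, 8: R2=19-8=11
after ADD R6, 4: R6=4+4=8
after ADD R1, 1: R1=5+1=6
CMP R1, 7  (cmp 6,7)
JLT L2: taken
after LOAD R2, [R6]: R2=M[8]=-6
after SUB R2, 8: R2=(-6)-8=-14
after ADD R6, 4: R6=8+4=12
after ADD R1, 1: R1=6+1=7
CMP R1, 7  (cmp 7,7)
JLT L2: not taken
after SUB R2, 17: R2=(-14)-17=-31
STORE R2, [0] → M[0]=-31
halt.

12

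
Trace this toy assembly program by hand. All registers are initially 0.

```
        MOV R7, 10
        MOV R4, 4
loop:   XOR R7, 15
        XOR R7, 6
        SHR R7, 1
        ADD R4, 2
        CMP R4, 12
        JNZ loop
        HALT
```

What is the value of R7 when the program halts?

7

after MOV R7, 10: R7=10
after MOV R4, 4: R4=4
after XOR R7, 15: R7=10^15=5
after XOR R7, 6: R7=5^6=3
after SHR R7, 1: R7=3>>1=1
after ADD R4, 2: R4=4+2=6
CMP R4, 12  (cmp 6,12)
JNZ loop: taken
after XOR R7, 15: R7=1^15=14
after XOR R7, 6: R7=14^6=8
after SHR R7, 1: R7=8>>1=4
after ADD R4, 2: R4=6+2=8
CMP R4, 12  (cmp 8,12)
JNZ loop: taken
after XOR R7, 15: R7=4^15=11
after XOR R7, 6: R7=11^6=13
after SHR R7, 1: R7=13>>1=6
after ADD R4, 2: R4=8+2=10
CMP R4, 12  (cmp 10,12)
JNZ loop: taken
after XOR R7, 15: R7=6^15=9
after XOR R7, 6: R7=9^6=15
after SHR R7, 1: R7=15>>1=7
after ADD R4, 2: R4=10+2=12
CMP R4, 12  (cmp 12,12)
JNZ loop: not taken
halt.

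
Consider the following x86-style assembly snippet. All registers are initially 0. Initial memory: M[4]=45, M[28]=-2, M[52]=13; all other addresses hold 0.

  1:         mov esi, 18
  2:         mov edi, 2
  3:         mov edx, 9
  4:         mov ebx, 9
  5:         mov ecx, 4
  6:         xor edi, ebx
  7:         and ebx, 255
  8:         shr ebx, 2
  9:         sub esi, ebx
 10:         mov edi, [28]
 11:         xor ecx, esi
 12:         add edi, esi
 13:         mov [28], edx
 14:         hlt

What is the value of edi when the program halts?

after mov esi, 18: esi=18
after mov edi, 2: edi=2
after mov edx, 9: edx=9
after mov ebx, 9: ebx=9
after mov ecx, 4: ecx=4
after xor edi, ebx: edi=2^9=11
after and ebx, 255: ebx=9&255=9
after shr ebx, 2: ebx=9>>2=2
after sub esi, ebx: esi=18-2=16
after mov edi, [28]: edi=M[28]=-2
after xor ecx, esi: ecx=4^16=20
after add edi, esi: edi=(-2)+16=14
mov [28], edx → M[28]=9
halt.

14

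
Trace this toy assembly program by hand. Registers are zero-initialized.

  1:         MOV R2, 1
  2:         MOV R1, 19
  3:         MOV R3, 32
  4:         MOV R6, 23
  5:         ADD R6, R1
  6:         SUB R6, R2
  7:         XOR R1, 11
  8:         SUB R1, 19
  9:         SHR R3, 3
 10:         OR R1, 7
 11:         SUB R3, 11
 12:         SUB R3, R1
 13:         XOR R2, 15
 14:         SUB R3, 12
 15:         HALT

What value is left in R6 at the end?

41

after MOV R2, 1: R2=1
after MOV R1, 19: R1=19
after MOV R3, 32: R3=32
after MOV R6, 23: R6=23
after ADD R6, R1: R6=23+19=42
after SUB R6, R2: R6=42-1=41
after XOR R1, 11: R1=19^11=24
after SUB R1, 19: R1=24-19=5
after SHR R3, 3: R3=32>>3=4
after OR R1, 7: R1=5|7=7
after SUB R3, 11: R3=4-11=-7
after SUB R3, R1: R3=(-7)-7=-14
after XOR R2, 15: R2=1^15=14
after SUB R3, 12: R3=(-14)-12=-26
halt.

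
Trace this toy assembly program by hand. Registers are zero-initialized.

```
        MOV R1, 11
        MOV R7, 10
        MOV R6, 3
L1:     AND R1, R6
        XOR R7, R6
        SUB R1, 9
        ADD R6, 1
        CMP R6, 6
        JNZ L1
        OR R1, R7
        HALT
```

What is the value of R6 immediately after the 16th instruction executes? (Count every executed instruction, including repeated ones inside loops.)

MOV R1, 11 → R1=11
MOV R7, 10 → R7=10
MOV R6, 3 → R6=3
AND R1, R6 → R1=11&3=3
XOR R7, R6 → R7=10^3=9
SUB R1, 9 → R1=3-9=-6
ADD R6, 1 → R6=3+1=4
CMP R6, 6  (cmp 4,6)
JNZ L1: taken
AND R1, R6 → R1=(-6)&4=0
XOR R7, R6 → R7=9^4=13
SUB R1, 9 → R1=0-9=-9
ADD R6, 1 → R6=4+1=5
CMP R6, 6  (cmp 5,6)
JNZ L1: taken
AND R1, R6 → R1=(-9)&5=5
After step 16: R6 = 5.

5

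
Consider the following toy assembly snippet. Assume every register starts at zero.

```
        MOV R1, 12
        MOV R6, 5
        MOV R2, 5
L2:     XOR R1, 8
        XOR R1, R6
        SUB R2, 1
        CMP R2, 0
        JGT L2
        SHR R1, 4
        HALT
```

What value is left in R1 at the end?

R1=12
R6=5
R2=5
R1=12^8=4
R1=4^5=1
R2=5-1=4
CMP R2, 0  (cmp 4,0)
JGT L2: taken
R1=1^8=9
R1=9^5=12
R2=4-1=3
CMP R2, 0  (cmp 3,0)
JGT L2: taken
R1=12^8=4
R1=4^5=1
R2=3-1=2
CMP R2, 0  (cmp 2,0)
JGT L2: taken
R1=1^8=9
R1=9^5=12
R2=2-1=1
CMP R2, 0  (cmp 1,0)
JGT L2: taken
R1=12^8=4
R1=4^5=1
R2=1-1=0
CMP R2, 0  (cmp 0,0)
JGT L2: not taken
R1=1>>4=0
halt.

0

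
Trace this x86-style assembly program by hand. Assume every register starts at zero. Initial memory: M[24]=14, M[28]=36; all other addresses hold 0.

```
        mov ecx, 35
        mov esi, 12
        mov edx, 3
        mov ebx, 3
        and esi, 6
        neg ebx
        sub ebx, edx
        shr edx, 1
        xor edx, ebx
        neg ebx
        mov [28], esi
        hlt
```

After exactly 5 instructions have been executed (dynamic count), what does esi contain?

4

after mov ecx, 35: ecx=35
after mov esi, 12: esi=12
after mov edx, 3: edx=3
after mov ebx, 3: ebx=3
after and esi, 6: esi=12&6=4
After step 5: esi = 4.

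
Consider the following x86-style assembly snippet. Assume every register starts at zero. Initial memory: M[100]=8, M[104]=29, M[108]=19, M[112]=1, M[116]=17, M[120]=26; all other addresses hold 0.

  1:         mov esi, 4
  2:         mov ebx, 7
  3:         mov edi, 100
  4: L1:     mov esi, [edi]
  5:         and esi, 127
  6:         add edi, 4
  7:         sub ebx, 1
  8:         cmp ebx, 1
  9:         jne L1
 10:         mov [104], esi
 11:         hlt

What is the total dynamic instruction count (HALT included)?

mov esi, 4 → esi=4
mov ebx, 7 → ebx=7
mov edi, 100 → edi=100
mov esi, [edi] → esi=M[100]=8
and esi, 127 → esi=8&127=8
add edi, 4 → edi=100+4=104
sub ebx, 1 → ebx=7-1=6
cmp ebx, 1  (cmp 6,1)
jne L1: taken
mov esi, [edi] → esi=M[104]=29
and esi, 127 → esi=29&127=29
add edi, 4 → edi=104+4=108
sub ebx, 1 → ebx=6-1=5
cmp ebx, 1  (cmp 5,1)
jne L1: taken
mov esi, [edi] → esi=M[108]=19
and esi, 127 → esi=19&127=19
add edi, 4 → edi=108+4=112
sub ebx, 1 → ebx=5-1=4
cmp ebx, 1  (cmp 4,1)
jne L1: taken
mov esi, [edi] → esi=M[112]=1
and esi, 127 → esi=1&127=1
add edi, 4 → edi=112+4=116
sub ebx, 1 → ebx=4-1=3
cmp ebx, 1  (cmp 3,1)
jne L1: taken
mov esi, [edi] → esi=M[116]=17
and esi, 127 → esi=17&127=17
add edi, 4 → edi=116+4=120
sub ebx, 1 → ebx=3-1=2
cmp ebx, 1  (cmp 2,1)
jne L1: taken
mov esi, [edi] → esi=M[120]=26
and esi, 127 → esi=26&127=26
add edi, 4 → edi=120+4=124
sub ebx, 1 → ebx=2-1=1
cmp ebx, 1  (cmp 1,1)
jne L1: not taken
mov [104], esi → M[104]=26
halt.
Total executed instructions: 41.

41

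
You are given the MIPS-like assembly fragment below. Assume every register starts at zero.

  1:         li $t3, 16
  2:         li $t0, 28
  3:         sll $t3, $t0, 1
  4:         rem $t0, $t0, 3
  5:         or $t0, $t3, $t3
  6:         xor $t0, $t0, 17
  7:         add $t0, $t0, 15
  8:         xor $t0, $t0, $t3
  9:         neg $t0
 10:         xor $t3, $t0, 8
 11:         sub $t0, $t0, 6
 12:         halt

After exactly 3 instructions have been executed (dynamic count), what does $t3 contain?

56

li $t3, 16 → $t3=16
li $t0, 28 → $t0=28
sll $t3, $t0, 1 → $t3=28<<1=56
After step 3: $t3 = 56.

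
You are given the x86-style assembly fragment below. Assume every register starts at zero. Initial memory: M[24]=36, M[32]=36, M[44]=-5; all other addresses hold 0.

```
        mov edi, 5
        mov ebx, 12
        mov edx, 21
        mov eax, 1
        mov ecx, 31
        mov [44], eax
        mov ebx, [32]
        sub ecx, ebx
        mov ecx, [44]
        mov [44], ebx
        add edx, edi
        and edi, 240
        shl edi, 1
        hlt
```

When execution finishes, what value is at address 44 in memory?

36

after mov edi, 5: edi=5
after mov ebx, 12: ebx=12
after mov edx, 21: edx=21
after mov eax, 1: eax=1
after mov ecx, 31: ecx=31
mov [44], eax → M[44]=1
after mov ebx, [32]: ebx=M[32]=36
after sub ecx, ebx: ecx=31-36=-5
after mov ecx, [44]: ecx=M[44]=1
mov [44], ebx → M[44]=36
after add edx, edi: edx=21+5=26
after and edi, 240: edi=5&240=0
after shl edi, 1: edi=0<<1=0
halt.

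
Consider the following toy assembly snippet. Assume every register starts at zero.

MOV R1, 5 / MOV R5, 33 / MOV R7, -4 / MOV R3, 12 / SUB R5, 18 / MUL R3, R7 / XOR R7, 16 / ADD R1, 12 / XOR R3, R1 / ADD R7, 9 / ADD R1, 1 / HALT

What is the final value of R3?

R1=5
R5=33
R7=-4
R3=12
R5=33-18=15
R3=12*(-4)=-48
R7=(-4)^16=-20
R1=5+12=17
R3=(-48)^17=-63
R7=(-20)+9=-11
R1=17+1=18
halt.

-63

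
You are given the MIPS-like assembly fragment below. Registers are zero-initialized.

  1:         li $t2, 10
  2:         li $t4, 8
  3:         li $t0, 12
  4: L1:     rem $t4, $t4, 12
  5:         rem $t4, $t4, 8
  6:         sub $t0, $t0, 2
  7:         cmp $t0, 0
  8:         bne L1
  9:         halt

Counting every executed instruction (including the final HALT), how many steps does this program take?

34

after li $t2, 10: $t2=10
after li $t4, 8: $t4=8
after li $t0, 12: $t0=12
after rem $t4, $t4, 12: $t4=8%12=8
after rem $t4, $t4, 8: $t4=8%8=0
after sub $t0, $t0, 2: $t0=12-2=10
cmp $t0, 0  (cmp 10,0)
bne L1: taken
after rem $t4, $t4, 12: $t4=0%12=0
after rem $t4, $t4, 8: $t4=0%8=0
after sub $t0, $t0, 2: $t0=10-2=8
cmp $t0, 0  (cmp 8,0)
bne L1: taken
after rem $t4, $t4, 12: $t4=0%12=0
after rem $t4, $t4, 8: $t4=0%8=0
after sub $t0, $t0, 2: $t0=8-2=6
cmp $t0, 0  (cmp 6,0)
bne L1: taken
after rem $t4, $t4, 12: $t4=0%12=0
after rem $t4, $t4, 8: $t4=0%8=0
after sub $t0, $t0, 2: $t0=6-2=4
cmp $t0, 0  (cmp 4,0)
bne L1: taken
after rem $t4, $t4, 12: $t4=0%12=0
after rem $t4, $t4, 8: $t4=0%8=0
after sub $t0, $t0, 2: $t0=4-2=2
cmp $t0, 0  (cmp 2,0)
bne L1: taken
after rem $t4, $t4, 12: $t4=0%12=0
after rem $t4, $t4, 8: $t4=0%8=0
after sub $t0, $t0, 2: $t0=2-2=0
cmp $t0, 0  (cmp 0,0)
bne L1: not taken
halt.
Total executed instructions: 34.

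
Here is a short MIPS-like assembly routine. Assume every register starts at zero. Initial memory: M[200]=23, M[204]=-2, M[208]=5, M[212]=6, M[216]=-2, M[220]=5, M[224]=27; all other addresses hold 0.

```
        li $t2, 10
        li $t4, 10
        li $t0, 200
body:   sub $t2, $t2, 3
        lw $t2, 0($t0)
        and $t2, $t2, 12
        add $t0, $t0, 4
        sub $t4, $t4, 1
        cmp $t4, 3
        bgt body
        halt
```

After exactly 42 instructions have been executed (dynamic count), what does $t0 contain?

li $t2, 10 → $t2=10
li $t4, 10 → $t4=10
li $t0, 200 → $t0=200
sub $t2, $t2, 3 → $t2=10-3=7
lw $t2, 0($t0) → $t2=M[200]=23
and $t2, $t2, 12 → $t2=23&12=4
add $t0, $t0, 4 → $t0=200+4=204
sub $t4, $t4, 1 → $t4=10-1=9
cmp $t4, 3  (cmp 9,3)
bgt body: taken
sub $t2, $t2, 3 → $t2=4-3=1
lw $t2, 0($t0) → $t2=M[204]=-2
and $t2, $t2, 12 → $t2=(-2)&12=12
add $t0, $t0, 4 → $t0=204+4=208
sub $t4, $t4, 1 → $t4=9-1=8
cmp $t4, 3  (cmp 8,3)
bgt body: taken
sub $t2, $t2, 3 → $t2=12-3=9
lw $t2, 0($t0) → $t2=M[208]=5
and $t2, $t2, 12 → $t2=5&12=4
add $t0, $t0, 4 → $t0=208+4=212
sub $t4, $t4, 1 → $t4=8-1=7
cmp $t4, 3  (cmp 7,3)
bgt body: taken
sub $t2, $t2, 3 → $t2=4-3=1
lw $t2, 0($t0) → $t2=M[212]=6
and $t2, $t2, 12 → $t2=6&12=4
add $t0, $t0, 4 → $t0=212+4=216
sub $t4, $t4, 1 → $t4=7-1=6
cmp $t4, 3  (cmp 6,3)
bgt body: taken
sub $t2, $t2, 3 → $t2=4-3=1
lw $t2, 0($t0) → $t2=M[216]=-2
and $t2, $t2, 12 → $t2=(-2)&12=12
add $t0, $t0, 4 → $t0=216+4=220
sub $t4, $t4, 1 → $t4=6-1=5
cmp $t4, 3  (cmp 5,3)
bgt body: taken
sub $t2, $t2, 3 → $t2=12-3=9
lw $t2, 0($t0) → $t2=M[220]=5
and $t2, $t2, 12 → $t2=5&12=4
add $t0, $t0, 4 → $t0=220+4=224
After step 42: $t0 = 224.

224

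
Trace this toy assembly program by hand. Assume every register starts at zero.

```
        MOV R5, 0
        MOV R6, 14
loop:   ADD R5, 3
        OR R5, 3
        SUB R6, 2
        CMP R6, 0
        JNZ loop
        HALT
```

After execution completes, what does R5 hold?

MOV R5, 0 → R5=0
MOV R6, 14 → R6=14
ADD R5, 3 → R5=0+3=3
OR R5, 3 → R5=3|3=3
SUB R6, 2 → R6=14-2=12
CMP R6, 0  (cmp 12,0)
JNZ loop: taken
ADD R5, 3 → R5=3+3=6
OR R5, 3 → R5=6|3=7
SUB R6, 2 → R6=12-2=10
CMP R6, 0  (cmp 10,0)
JNZ loop: taken
ADD R5, 3 → R5=7+3=10
OR R5, 3 → R5=10|3=11
SUB R6, 2 → R6=10-2=8
CMP R6, 0  (cmp 8,0)
JNZ loop: taken
ADD R5, 3 → R5=11+3=14
OR R5, 3 → R5=14|3=15
SUB R6, 2 → R6=8-2=6
CMP R6, 0  (cmp 6,0)
JNZ loop: taken
ADD R5, 3 → R5=15+3=18
OR R5, 3 → R5=18|3=19
SUB R6, 2 → R6=6-2=4
CMP R6, 0  (cmp 4,0)
JNZ loop: taken
ADD R5, 3 → R5=19+3=22
OR R5, 3 → R5=22|3=23
SUB R6, 2 → R6=4-2=2
CMP R6, 0  (cmp 2,0)
JNZ loop: taken
ADD R5, 3 → R5=23+3=26
OR R5, 3 → R5=26|3=27
SUB R6, 2 → R6=2-2=0
CMP R6, 0  (cmp 0,0)
JNZ loop: not taken
halt.

27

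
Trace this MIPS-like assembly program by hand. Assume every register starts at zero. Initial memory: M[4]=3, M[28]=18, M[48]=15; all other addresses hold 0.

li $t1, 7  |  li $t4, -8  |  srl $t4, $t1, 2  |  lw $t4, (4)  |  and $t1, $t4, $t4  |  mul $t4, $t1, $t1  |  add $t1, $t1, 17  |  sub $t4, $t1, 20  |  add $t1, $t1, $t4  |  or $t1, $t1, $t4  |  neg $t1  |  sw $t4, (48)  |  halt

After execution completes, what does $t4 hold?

0

$t1=7
$t4=-8
$t4=7>>2=1
$t4=M[4]=3
$t1=3&3=3
$t4=3*3=9
$t1=3+17=20
$t4=20-20=0
$t1=20+0=20
$t1=20|0=20
$t1=-(20)=-20
sw $t4, (48) → M[48]=0
halt.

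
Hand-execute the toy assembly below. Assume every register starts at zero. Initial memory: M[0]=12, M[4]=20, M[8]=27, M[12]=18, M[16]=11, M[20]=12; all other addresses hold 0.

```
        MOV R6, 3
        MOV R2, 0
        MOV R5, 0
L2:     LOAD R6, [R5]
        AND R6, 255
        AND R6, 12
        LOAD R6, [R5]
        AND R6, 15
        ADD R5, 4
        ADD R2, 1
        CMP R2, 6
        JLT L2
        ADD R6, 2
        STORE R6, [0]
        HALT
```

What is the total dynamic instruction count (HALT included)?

60

R6=3
R2=0
R5=0
R6=M[0]=12
R6=12&255=12
R6=12&12=12
R6=M[0]=12
R6=12&15=12
R5=0+4=4
R2=0+1=1
CMP R2, 6  (cmp 1,6)
JLT L2: taken
R6=M[4]=20
R6=20&255=20
R6=20&12=4
R6=M[4]=20
R6=20&15=4
R5=4+4=8
R2=1+1=2
CMP R2, 6  (cmp 2,6)
JLT L2: taken
R6=M[8]=27
R6=27&255=27
R6=27&12=8
R6=M[8]=27
R6=27&15=11
R5=8+4=12
R2=2+1=3
CMP R2, 6  (cmp 3,6)
JLT L2: taken
R6=M[12]=18
R6=18&255=18
R6=18&12=0
R6=M[12]=18
R6=18&15=2
R5=12+4=16
R2=3+1=4
CMP R2, 6  (cmp 4,6)
JLT L2: taken
R6=M[16]=11
R6=11&255=11
R6=11&12=8
R6=M[16]=11
R6=11&15=11
R5=16+4=20
R2=4+1=5
CMP R2, 6  (cmp 5,6)
JLT L2: taken
R6=M[20]=12
R6=12&255=12
R6=12&12=12
R6=M[20]=12
R6=12&15=12
R5=20+4=24
R2=5+1=6
CMP R2, 6  (cmp 6,6)
JLT L2: not taken
R6=12+2=14
STORE R6, [0] → M[0]=14
halt.
Total executed instructions: 60.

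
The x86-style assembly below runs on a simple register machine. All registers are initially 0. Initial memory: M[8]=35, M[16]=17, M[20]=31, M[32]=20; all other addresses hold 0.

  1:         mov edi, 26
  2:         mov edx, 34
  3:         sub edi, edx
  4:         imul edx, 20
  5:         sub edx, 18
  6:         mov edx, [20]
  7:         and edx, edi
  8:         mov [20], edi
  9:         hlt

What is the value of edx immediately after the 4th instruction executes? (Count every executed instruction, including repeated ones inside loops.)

after mov edi, 26: edi=26
after mov edx, 34: edx=34
after sub edi, edx: edi=26-34=-8
after imul edx, 20: edx=34*20=680
After step 4: edx = 680.

680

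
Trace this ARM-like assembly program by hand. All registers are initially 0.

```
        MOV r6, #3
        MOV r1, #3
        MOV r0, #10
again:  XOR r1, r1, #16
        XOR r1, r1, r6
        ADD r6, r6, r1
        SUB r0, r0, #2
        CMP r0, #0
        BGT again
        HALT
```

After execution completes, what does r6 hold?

368

after MOV r6, #3: r6=3
after MOV r1, #3: r1=3
after MOV r0, #10: r0=10
after XOR r1, r1, #16: r1=3^16=19
after XOR r1, r1, r6: r1=19^3=16
after ADD r6, r6, r1: r6=3+16=19
after SUB r0, r0, #2: r0=10-2=8
CMP r0, #0  (cmp 8,0)
BGT again: taken
after XOR r1, r1, #16: r1=16^16=0
after XOR r1, r1, r6: r1=0^19=19
after ADD r6, r6, r1: r6=19+19=38
after SUB r0, r0, #2: r0=8-2=6
CMP r0, #0  (cmp 6,0)
BGT again: taken
after XOR r1, r1, #16: r1=19^16=3
after XOR r1, r1, r6: r1=3^38=37
after ADD r6, r6, r1: r6=38+37=75
after SUB r0, r0, #2: r0=6-2=4
CMP r0, #0  (cmp 4,0)
BGT again: taken
after XOR r1, r1, #16: r1=37^16=53
after XOR r1, r1, r6: r1=53^75=126
after ADD r6, r6, r1: r6=75+126=201
after SUB r0, r0, #2: r0=4-2=2
CMP r0, #0  (cmp 2,0)
BGT again: taken
after XOR r1, r1, #16: r1=126^16=110
after XOR r1, r1, r6: r1=110^201=167
after ADD r6, r6, r1: r6=201+167=368
after SUB r0, r0, #2: r0=2-2=0
CMP r0, #0  (cmp 0,0)
BGT again: not taken
halt.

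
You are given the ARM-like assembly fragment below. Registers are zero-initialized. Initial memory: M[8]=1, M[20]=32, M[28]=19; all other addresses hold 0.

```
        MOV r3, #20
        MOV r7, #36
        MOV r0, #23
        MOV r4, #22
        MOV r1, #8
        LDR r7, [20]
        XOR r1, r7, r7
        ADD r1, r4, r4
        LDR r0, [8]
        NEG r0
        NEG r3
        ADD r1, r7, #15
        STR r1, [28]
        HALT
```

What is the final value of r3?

-20

MOV r3, #20 → r3=20
MOV r7, #36 → r7=36
MOV r0, #23 → r0=23
MOV r4, #22 → r4=22
MOV r1, #8 → r1=8
LDR r7, [20] → r7=M[20]=32
XOR r1, r7, r7 → r1=32^32=0
ADD r1, r4, r4 → r1=22+22=44
LDR r0, [8] → r0=M[8]=1
NEG r0 → r0=-(1)=-1
NEG r3 → r3=-(20)=-20
ADD r1, r7, #15 → r1=32+15=47
STR r1, [28] → M[28]=47
halt.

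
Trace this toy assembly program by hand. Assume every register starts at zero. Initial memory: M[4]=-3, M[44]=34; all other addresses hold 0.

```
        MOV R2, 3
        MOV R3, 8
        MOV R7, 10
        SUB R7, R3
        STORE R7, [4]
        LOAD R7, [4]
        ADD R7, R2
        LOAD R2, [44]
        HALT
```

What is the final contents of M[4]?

MOV R2, 3 → R2=3
MOV R3, 8 → R3=8
MOV R7, 10 → R7=10
SUB R7, R3 → R7=10-8=2
STORE R7, [4] → M[4]=2
LOAD R7, [4] → R7=M[4]=2
ADD R7, R2 → R7=2+3=5
LOAD R2, [44] → R2=M[44]=34
halt.

2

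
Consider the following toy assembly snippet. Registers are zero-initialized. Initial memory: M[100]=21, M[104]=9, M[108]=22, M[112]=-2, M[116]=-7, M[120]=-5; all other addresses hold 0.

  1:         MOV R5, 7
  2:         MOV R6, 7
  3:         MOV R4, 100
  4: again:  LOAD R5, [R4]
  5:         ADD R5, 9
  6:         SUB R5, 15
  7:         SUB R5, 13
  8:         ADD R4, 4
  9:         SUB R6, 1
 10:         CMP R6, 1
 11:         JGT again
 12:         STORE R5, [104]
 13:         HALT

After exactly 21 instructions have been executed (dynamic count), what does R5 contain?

31

after MOV R5, 7: R5=7
after MOV R6, 7: R6=7
after MOV R4, 100: R4=100
after LOAD R5, [R4]: R5=M[100]=21
after ADD R5, 9: R5=21+9=30
after SUB R5, 15: R5=30-15=15
after SUB R5, 13: R5=15-13=2
after ADD R4, 4: R4=100+4=104
after SUB R6, 1: R6=7-1=6
CMP R6, 1  (cmp 6,1)
JGT again: taken
after LOAD R5, [R4]: R5=M[104]=9
after ADD R5, 9: R5=9+9=18
after SUB R5, 15: R5=18-15=3
after SUB R5, 13: R5=3-13=-10
after ADD R4, 4: R4=104+4=108
after SUB R6, 1: R6=6-1=5
CMP R6, 1  (cmp 5,1)
JGT again: taken
after LOAD R5, [R4]: R5=M[108]=22
after ADD R5, 9: R5=22+9=31
After step 21: R5 = 31.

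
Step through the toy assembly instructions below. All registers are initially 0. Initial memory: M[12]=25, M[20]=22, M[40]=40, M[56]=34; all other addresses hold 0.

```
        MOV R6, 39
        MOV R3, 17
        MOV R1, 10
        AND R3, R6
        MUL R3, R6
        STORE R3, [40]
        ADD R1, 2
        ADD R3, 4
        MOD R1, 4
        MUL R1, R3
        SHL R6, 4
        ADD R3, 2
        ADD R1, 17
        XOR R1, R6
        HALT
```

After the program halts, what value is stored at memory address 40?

R6=39
R3=17
R1=10
R3=17&39=1
R3=1*39=39
STORE R3, [40] → M[40]=39
R1=10+2=12
R3=39+4=43
R1=12%4=0
R1=0*43=0
R6=39<<4=624
R3=43+2=45
R1=0+17=17
R1=17^624=609
halt.

39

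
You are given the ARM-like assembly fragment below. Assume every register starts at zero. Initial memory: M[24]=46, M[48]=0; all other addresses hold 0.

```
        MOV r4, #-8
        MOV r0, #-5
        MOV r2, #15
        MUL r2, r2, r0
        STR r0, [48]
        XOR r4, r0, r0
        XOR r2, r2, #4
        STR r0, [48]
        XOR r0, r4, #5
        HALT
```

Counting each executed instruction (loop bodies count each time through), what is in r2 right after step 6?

MOV r4, #-8 → r4=-8
MOV r0, #-5 → r0=-5
MOV r2, #15 → r2=15
MUL r2, r2, r0 → r2=15*(-5)=-75
STR r0, [48] → M[48]=-5
XOR r4, r0, r0 → r4=(-5)^(-5)=0
After step 6: r2 = -75.

-75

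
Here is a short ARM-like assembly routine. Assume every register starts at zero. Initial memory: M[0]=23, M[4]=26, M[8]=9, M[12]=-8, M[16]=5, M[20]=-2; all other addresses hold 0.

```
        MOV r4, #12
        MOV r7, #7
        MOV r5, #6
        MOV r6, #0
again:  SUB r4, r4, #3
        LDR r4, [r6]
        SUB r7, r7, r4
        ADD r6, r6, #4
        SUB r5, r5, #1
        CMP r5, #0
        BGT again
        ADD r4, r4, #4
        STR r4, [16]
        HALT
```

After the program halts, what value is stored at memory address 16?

2

MOV r4, #12 → r4=12
MOV r7, #7 → r7=7
MOV r5, #6 → r5=6
MOV r6, #0 → r6=0
SUB r4, r4, #3 → r4=12-3=9
LDR r4, [r6] → r4=M[0]=23
SUB r7, r7, r4 → r7=7-23=-16
ADD r6, r6, #4 → r6=0+4=4
SUB r5, r5, #1 → r5=6-1=5
CMP r5, #0  (cmp 5,0)
BGT again: taken
SUB r4, r4, #3 → r4=23-3=20
LDR r4, [r6] → r4=M[4]=26
SUB r7, r7, r4 → r7=(-16)-26=-42
ADD r6, r6, #4 → r6=4+4=8
SUB r5, r5, #1 → r5=5-1=4
CMP r5, #0  (cmp 4,0)
BGT again: taken
SUB r4, r4, #3 → r4=26-3=23
LDR r4, [r6] → r4=M[8]=9
SUB r7, r7, r4 → r7=(-42)-9=-51
ADD r6, r6, #4 → r6=8+4=12
SUB r5, r5, #1 → r5=4-1=3
CMP r5, #0  (cmp 3,0)
BGT again: taken
SUB r4, r4, #3 → r4=9-3=6
LDR r4, [r6] → r4=M[12]=-8
SUB r7, r7, r4 → r7=(-51)-(-8)=-43
ADD r6, r6, #4 → r6=12+4=16
SUB r5, r5, #1 → r5=3-1=2
CMP r5, #0  (cmp 2,0)
BGT again: taken
SUB r4, r4, #3 → r4=(-8)-3=-11
LDR r4, [r6] → r4=M[16]=5
SUB r7, r7, r4 → r7=(-43)-5=-48
ADD r6, r6, #4 → r6=16+4=20
SUB r5, r5, #1 → r5=2-1=1
CMP r5, #0  (cmp 1,0)
BGT again: taken
SUB r4, r4, #3 → r4=5-3=2
LDR r4, [r6] → r4=M[20]=-2
SUB r7, r7, r4 → r7=(-48)-(-2)=-46
ADD r6, r6, #4 → r6=20+4=24
SUB r5, r5, #1 → r5=1-1=0
CMP r5, #0  (cmp 0,0)
BGT again: not taken
ADD r4, r4, #4 → r4=(-2)+4=2
STR r4, [16] → M[16]=2
halt.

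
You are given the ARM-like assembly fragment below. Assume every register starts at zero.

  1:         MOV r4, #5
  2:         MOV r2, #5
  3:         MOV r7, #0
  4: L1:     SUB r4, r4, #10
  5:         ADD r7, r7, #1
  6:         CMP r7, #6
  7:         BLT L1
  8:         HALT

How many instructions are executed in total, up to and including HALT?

r4=5
r2=5
r7=0
r4=5-10=-5
r7=0+1=1
CMP r7, #6  (cmp 1,6)
BLT L1: taken
r4=(-5)-10=-15
r7=1+1=2
CMP r7, #6  (cmp 2,6)
BLT L1: taken
r4=(-15)-10=-25
r7=2+1=3
CMP r7, #6  (cmp 3,6)
BLT L1: taken
r4=(-25)-10=-35
r7=3+1=4
CMP r7, #6  (cmp 4,6)
BLT L1: taken
r4=(-35)-10=-45
r7=4+1=5
CMP r7, #6  (cmp 5,6)
BLT L1: taken
r4=(-45)-10=-55
r7=5+1=6
CMP r7, #6  (cmp 6,6)
BLT L1: not taken
halt.
Total executed instructions: 28.

28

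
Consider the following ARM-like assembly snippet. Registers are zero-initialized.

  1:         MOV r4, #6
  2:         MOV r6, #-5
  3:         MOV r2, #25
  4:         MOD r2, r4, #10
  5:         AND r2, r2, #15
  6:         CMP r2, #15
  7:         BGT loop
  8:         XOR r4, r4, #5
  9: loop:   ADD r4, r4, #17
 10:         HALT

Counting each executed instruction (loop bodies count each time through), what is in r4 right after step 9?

20

MOV r4, #6 → r4=6
MOV r6, #-5 → r6=-5
MOV r2, #25 → r2=25
MOD r2, r4, #10 → r2=6%10=6
AND r2, r2, #15 → r2=6&15=6
CMP r2, #15  (cmp 6,15)
BGT loop: not taken
XOR r4, r4, #5 → r4=6^5=3
ADD r4, r4, #17 → r4=3+17=20
After step 9: r4 = 20.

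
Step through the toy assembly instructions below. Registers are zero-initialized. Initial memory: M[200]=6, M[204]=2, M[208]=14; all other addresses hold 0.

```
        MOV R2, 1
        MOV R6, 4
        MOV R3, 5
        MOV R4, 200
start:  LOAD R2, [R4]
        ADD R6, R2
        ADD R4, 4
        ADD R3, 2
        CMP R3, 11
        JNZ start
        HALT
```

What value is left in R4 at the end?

R2=1
R6=4
R3=5
R4=200
R2=M[200]=6
R6=4+6=10
R4=200+4=204
R3=5+2=7
CMP R3, 11  (cmp 7,11)
JNZ start: taken
R2=M[204]=2
R6=10+2=12
R4=204+4=208
R3=7+2=9
CMP R3, 11  (cmp 9,11)
JNZ start: taken
R2=M[208]=14
R6=12+14=26
R4=208+4=212
R3=9+2=11
CMP R3, 11  (cmp 11,11)
JNZ start: not taken
halt.

212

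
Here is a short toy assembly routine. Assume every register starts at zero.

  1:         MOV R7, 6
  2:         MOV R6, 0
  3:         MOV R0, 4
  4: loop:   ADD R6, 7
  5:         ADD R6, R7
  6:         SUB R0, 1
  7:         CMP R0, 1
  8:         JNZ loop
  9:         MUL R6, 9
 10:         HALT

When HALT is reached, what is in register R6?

351

after MOV R7, 6: R7=6
after MOV R6, 0: R6=0
after MOV R0, 4: R0=4
after ADD R6, 7: R6=0+7=7
after ADD R6, R7: R6=7+6=13
after SUB R0, 1: R0=4-1=3
CMP R0, 1  (cmp 3,1)
JNZ loop: taken
after ADD R6, 7: R6=13+7=20
after ADD R6, R7: R6=20+6=26
after SUB R0, 1: R0=3-1=2
CMP R0, 1  (cmp 2,1)
JNZ loop: taken
after ADD R6, 7: R6=26+7=33
after ADD R6, R7: R6=33+6=39
after SUB R0, 1: R0=2-1=1
CMP R0, 1  (cmp 1,1)
JNZ loop: not taken
after MUL R6, 9: R6=39*9=351
halt.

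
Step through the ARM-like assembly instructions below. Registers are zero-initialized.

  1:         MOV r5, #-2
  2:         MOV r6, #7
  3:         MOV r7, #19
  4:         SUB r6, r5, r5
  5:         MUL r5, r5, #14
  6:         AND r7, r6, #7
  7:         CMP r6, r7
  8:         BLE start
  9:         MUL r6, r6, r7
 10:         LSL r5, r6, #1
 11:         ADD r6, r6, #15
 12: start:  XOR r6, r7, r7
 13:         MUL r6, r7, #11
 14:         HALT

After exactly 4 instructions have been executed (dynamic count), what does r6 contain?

after MOV r5, #-2: r5=-2
after MOV r6, #7: r6=7
after MOV r7, #19: r7=19
after SUB r6, r5, r5: r6=(-2)-(-2)=0
After step 4: r6 = 0.

0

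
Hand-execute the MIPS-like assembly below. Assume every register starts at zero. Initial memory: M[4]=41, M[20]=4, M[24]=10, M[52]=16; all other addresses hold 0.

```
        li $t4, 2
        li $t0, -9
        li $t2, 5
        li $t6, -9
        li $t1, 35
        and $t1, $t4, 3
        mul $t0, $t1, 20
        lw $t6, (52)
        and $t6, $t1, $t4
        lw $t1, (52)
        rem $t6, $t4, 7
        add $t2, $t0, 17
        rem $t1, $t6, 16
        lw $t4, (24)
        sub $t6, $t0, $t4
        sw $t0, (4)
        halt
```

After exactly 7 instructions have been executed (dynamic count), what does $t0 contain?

40

after li $t4, 2: $t4=2
after li $t0, -9: $t0=-9
after li $t2, 5: $t2=5
after li $t6, -9: $t6=-9
after li $t1, 35: $t1=35
after and $t1, $t4, 3: $t1=2&3=2
after mul $t0, $t1, 20: $t0=2*20=40
After step 7: $t0 = 40.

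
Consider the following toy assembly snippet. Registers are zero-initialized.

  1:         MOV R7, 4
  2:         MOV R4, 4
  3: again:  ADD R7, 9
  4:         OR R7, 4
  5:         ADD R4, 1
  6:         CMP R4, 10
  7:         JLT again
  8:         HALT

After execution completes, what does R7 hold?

62

after MOV R7, 4: R7=4
after MOV R4, 4: R4=4
after ADD R7, 9: R7=4+9=13
after OR R7, 4: R7=13|4=13
after ADD R4, 1: R4=4+1=5
CMP R4, 10  (cmp 5,10)
JLT again: taken
after ADD R7, 9: R7=13+9=22
after OR R7, 4: R7=22|4=22
after ADD R4, 1: R4=5+1=6
CMP R4, 10  (cmp 6,10)
JLT again: taken
after ADD R7, 9: R7=22+9=31
after OR R7, 4: R7=31|4=31
after ADD R4, 1: R4=6+1=7
CMP R4, 10  (cmp 7,10)
JLT again: taken
after ADD R7, 9: R7=31+9=40
after OR R7, 4: R7=40|4=44
after ADD R4, 1: R4=7+1=8
CMP R4, 10  (cmp 8,10)
JLT again: taken
after ADD R7, 9: R7=44+9=53
after OR R7, 4: R7=53|4=53
after ADD R4, 1: R4=8+1=9
CMP R4, 10  (cmp 9,10)
JLT again: taken
after ADD R7, 9: R7=53+9=62
after OR R7, 4: R7=62|4=62
after ADD R4, 1: R4=9+1=10
CMP R4, 10  (cmp 10,10)
JLT again: not taken
halt.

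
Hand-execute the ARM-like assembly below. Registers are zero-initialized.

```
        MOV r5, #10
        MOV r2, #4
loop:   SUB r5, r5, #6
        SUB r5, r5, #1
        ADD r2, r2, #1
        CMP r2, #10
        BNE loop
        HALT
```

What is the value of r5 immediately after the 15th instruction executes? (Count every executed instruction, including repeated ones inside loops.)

MOV r5, #10 → r5=10
MOV r2, #4 → r2=4
SUB r5, r5, #6 → r5=10-6=4
SUB r5, r5, #1 → r5=4-1=3
ADD r2, r2, #1 → r2=4+1=5
CMP r2, #10  (cmp 5,10)
BNE loop: taken
SUB r5, r5, #6 → r5=3-6=-3
SUB r5, r5, #1 → r5=(-3)-1=-4
ADD r2, r2, #1 → r2=5+1=6
CMP r2, #10  (cmp 6,10)
BNE loop: taken
SUB r5, r5, #6 → r5=(-4)-6=-10
SUB r5, r5, #1 → r5=(-10)-1=-11
ADD r2, r2, #1 → r2=6+1=7
After step 15: r5 = -11.

-11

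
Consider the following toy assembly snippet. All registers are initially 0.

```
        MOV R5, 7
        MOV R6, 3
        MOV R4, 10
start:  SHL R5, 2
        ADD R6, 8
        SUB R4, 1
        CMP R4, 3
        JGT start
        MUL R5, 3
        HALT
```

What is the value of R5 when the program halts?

344064

after MOV R5, 7: R5=7
after MOV R6, 3: R6=3
after MOV R4, 10: R4=10
after SHL R5, 2: R5=7<<2=28
after ADD R6, 8: R6=3+8=11
after SUB R4, 1: R4=10-1=9
CMP R4, 3  (cmp 9,3)
JGT start: taken
after SHL R5, 2: R5=28<<2=112
after ADD R6, 8: R6=11+8=19
after SUB R4, 1: R4=9-1=8
CMP R4, 3  (cmp 8,3)
JGT start: taken
after SHL R5, 2: R5=112<<2=448
after ADD R6, 8: R6=19+8=27
after SUB R4, 1: R4=8-1=7
CMP R4, 3  (cmp 7,3)
JGT start: taken
after SHL R5, 2: R5=448<<2=1792
after ADD R6, 8: R6=27+8=35
after SUB R4, 1: R4=7-1=6
CMP R4, 3  (cmp 6,3)
JGT start: taken
after SHL R5, 2: R5=1792<<2=7168
after ADD R6, 8: R6=35+8=43
after SUB R4, 1: R4=6-1=5
CMP R4, 3  (cmp 5,3)
JGT start: taken
after SHL R5, 2: R5=7168<<2=28672
after ADD R6, 8: R6=43+8=51
after SUB R4, 1: R4=5-1=4
CMP R4, 3  (cmp 4,3)
JGT start: taken
after SHL R5, 2: R5=28672<<2=114688
after ADD R6, 8: R6=51+8=59
after SUB R4, 1: R4=4-1=3
CMP R4, 3  (cmp 3,3)
JGT start: not taken
after MUL R5, 3: R5=114688*3=344064
halt.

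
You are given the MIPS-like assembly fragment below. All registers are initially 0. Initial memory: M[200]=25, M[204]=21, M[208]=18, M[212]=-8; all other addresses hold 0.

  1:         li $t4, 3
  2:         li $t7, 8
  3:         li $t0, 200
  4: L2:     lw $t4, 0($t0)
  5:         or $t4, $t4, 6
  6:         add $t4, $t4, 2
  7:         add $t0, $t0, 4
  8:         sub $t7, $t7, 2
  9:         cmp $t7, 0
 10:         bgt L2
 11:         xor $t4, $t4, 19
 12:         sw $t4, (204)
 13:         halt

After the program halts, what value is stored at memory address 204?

19

$t4=3
$t7=8
$t0=200
$t4=M[200]=25
$t4=25|6=31
$t4=31+2=33
$t0=200+4=204
$t7=8-2=6
cmp $t7, 0  (cmp 6,0)
bgt L2: taken
$t4=M[204]=21
$t4=21|6=23
$t4=23+2=25
$t0=204+4=208
$t7=6-2=4
cmp $t7, 0  (cmp 4,0)
bgt L2: taken
$t4=M[208]=18
$t4=18|6=22
$t4=22+2=24
$t0=208+4=212
$t7=4-2=2
cmp $t7, 0  (cmp 2,0)
bgt L2: taken
$t4=M[212]=-8
$t4=(-8)|6=-2
$t4=(-2)+2=0
$t0=212+4=216
$t7=2-2=0
cmp $t7, 0  (cmp 0,0)
bgt L2: not taken
$t4=0^19=19
sw $t4, (204) → M[204]=19
halt.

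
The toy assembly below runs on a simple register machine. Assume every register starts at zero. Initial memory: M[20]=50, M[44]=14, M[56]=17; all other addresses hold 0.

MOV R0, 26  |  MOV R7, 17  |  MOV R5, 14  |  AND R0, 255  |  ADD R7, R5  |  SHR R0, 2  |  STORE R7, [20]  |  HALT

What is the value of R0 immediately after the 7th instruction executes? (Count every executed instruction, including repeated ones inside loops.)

6

after MOV R0, 26: R0=26
after MOV R7, 17: R7=17
after MOV R5, 14: R5=14
after AND R0, 255: R0=26&255=26
after ADD R7, R5: R7=17+14=31
after SHR R0, 2: R0=26>>2=6
STORE R7, [20] → M[20]=31
After step 7: R0 = 6.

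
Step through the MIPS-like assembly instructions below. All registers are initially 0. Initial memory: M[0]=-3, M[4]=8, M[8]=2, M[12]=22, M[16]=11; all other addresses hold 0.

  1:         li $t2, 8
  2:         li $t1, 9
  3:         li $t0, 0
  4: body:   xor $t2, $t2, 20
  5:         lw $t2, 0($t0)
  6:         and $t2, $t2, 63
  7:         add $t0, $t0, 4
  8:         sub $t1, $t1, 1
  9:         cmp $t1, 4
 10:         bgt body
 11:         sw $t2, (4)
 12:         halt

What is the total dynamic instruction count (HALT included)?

after li $t2, 8: $t2=8
after li $t1, 9: $t1=9
after li $t0, 0: $t0=0
after xor $t2, $t2, 20: $t2=8^20=28
after lw $t2, 0($t0): $t2=M[0]=-3
after and $t2, $t2, 63: $t2=(-3)&63=61
after add $t0, $t0, 4: $t0=0+4=4
after sub $t1, $t1, 1: $t1=9-1=8
cmp $t1, 4  (cmp 8,4)
bgt body: taken
after xor $t2, $t2, 20: $t2=61^20=41
after lw $t2, 0($t0): $t2=M[4]=8
after and $t2, $t2, 63: $t2=8&63=8
after add $t0, $t0, 4: $t0=4+4=8
after sub $t1, $t1, 1: $t1=8-1=7
cmp $t1, 4  (cmp 7,4)
bgt body: taken
after xor $t2, $t2, 20: $t2=8^20=28
after lw $t2, 0($t0): $t2=M[8]=2
after and $t2, $t2, 63: $t2=2&63=2
after add $t0, $t0, 4: $t0=8+4=12
after sub $t1, $t1, 1: $t1=7-1=6
cmp $t1, 4  (cmp 6,4)
bgt body: taken
after xor $t2, $t2, 20: $t2=2^20=22
after lw $t2, 0($t0): $t2=M[12]=22
after and $t2, $t2, 63: $t2=22&63=22
after add $t0, $t0, 4: $t0=12+4=16
after sub $t1, $t1, 1: $t1=6-1=5
cmp $t1, 4  (cmp 5,4)
bgt body: taken
after xor $t2, $t2, 20: $t2=22^20=2
after lw $t2, 0($t0): $t2=M[16]=11
after and $t2, $t2, 63: $t2=11&63=11
after add $t0, $t0, 4: $t0=16+4=20
after sub $t1, $t1, 1: $t1=5-1=4
cmp $t1, 4  (cmp 4,4)
bgt body: not taken
sw $t2, (4) → M[4]=11
halt.
Total executed instructions: 40.

40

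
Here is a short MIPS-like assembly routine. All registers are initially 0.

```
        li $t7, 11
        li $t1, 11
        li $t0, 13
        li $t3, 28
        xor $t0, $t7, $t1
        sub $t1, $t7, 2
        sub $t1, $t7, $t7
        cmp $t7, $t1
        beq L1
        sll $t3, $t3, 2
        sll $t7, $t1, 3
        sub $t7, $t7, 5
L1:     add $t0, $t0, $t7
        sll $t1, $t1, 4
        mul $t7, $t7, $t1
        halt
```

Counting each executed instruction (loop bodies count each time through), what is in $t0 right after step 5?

li $t7, 11 → $t7=11
li $t1, 11 → $t1=11
li $t0, 13 → $t0=13
li $t3, 28 → $t3=28
xor $t0, $t7, $t1 → $t0=11^11=0
After step 5: $t0 = 0.

0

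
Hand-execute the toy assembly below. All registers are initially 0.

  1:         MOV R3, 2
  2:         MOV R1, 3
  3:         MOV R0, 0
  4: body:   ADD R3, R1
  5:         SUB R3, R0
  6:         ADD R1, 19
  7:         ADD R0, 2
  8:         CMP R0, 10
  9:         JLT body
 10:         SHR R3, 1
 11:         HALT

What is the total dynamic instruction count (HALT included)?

35

MOV R3, 2 → R3=2
MOV R1, 3 → R1=3
MOV R0, 0 → R0=0
ADD R3, R1 → R3=2+3=5
SUB R3, R0 → R3=5-0=5
ADD R1, 19 → R1=3+19=22
ADD R0, 2 → R0=0+2=2
CMP R0, 10  (cmp 2,10)
JLT body: taken
ADD R3, R1 → R3=5+22=27
SUB R3, R0 → R3=27-2=25
ADD R1, 19 → R1=22+19=41
ADD R0, 2 → R0=2+2=4
CMP R0, 10  (cmp 4,10)
JLT body: taken
ADD R3, R1 → R3=25+41=66
SUB R3, R0 → R3=66-4=62
ADD R1, 19 → R1=41+19=60
ADD R0, 2 → R0=4+2=6
CMP R0, 10  (cmp 6,10)
JLT body: taken
ADD R3, R1 → R3=62+60=122
SUB R3, R0 → R3=122-6=116
ADD R1, 19 → R1=60+19=79
ADD R0, 2 → R0=6+2=8
CMP R0, 10  (cmp 8,10)
JLT body: taken
ADD R3, R1 → R3=116+79=195
SUB R3, R0 → R3=195-8=187
ADD R1, 19 → R1=79+19=98
ADD R0, 2 → R0=8+2=10
CMP R0, 10  (cmp 10,10)
JLT body: not taken
SHR R3, 1 → R3=187>>1=93
halt.
Total executed instructions: 35.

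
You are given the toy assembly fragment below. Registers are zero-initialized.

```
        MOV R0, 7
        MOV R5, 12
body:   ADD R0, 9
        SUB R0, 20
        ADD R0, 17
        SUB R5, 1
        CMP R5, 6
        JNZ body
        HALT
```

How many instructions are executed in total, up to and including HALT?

39

MOV R0, 7 → R0=7
MOV R5, 12 → R5=12
ADD R0, 9 → R0=7+9=16
SUB R0, 20 → R0=16-20=-4
ADD R0, 17 → R0=(-4)+17=13
SUB R5, 1 → R5=12-1=11
CMP R5, 6  (cmp 11,6)
JNZ body: taken
ADD R0, 9 → R0=13+9=22
SUB R0, 20 → R0=22-20=2
ADD R0, 17 → R0=2+17=19
SUB R5, 1 → R5=11-1=10
CMP R5, 6  (cmp 10,6)
JNZ body: taken
ADD R0, 9 → R0=19+9=28
SUB R0, 20 → R0=28-20=8
ADD R0, 17 → R0=8+17=25
SUB R5, 1 → R5=10-1=9
CMP R5, 6  (cmp 9,6)
JNZ body: taken
ADD R0, 9 → R0=25+9=34
SUB R0, 20 → R0=34-20=14
ADD R0, 17 → R0=14+17=31
SUB R5, 1 → R5=9-1=8
CMP R5, 6  (cmp 8,6)
JNZ body: taken
ADD R0, 9 → R0=31+9=40
SUB R0, 20 → R0=40-20=20
ADD R0, 17 → R0=20+17=37
SUB R5, 1 → R5=8-1=7
CMP R5, 6  (cmp 7,6)
JNZ body: taken
ADD R0, 9 → R0=37+9=46
SUB R0, 20 → R0=46-20=26
ADD R0, 17 → R0=26+17=43
SUB R5, 1 → R5=7-1=6
CMP R5, 6  (cmp 6,6)
JNZ body: not taken
halt.
Total executed instructions: 39.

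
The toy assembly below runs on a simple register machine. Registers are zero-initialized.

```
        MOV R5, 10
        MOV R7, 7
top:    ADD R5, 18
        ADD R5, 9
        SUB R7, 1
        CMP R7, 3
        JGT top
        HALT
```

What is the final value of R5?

MOV R5, 10 → R5=10
MOV R7, 7 → R7=7
ADD R5, 18 → R5=10+18=28
ADD R5, 9 → R5=28+9=37
SUB R7, 1 → R7=7-1=6
CMP R7, 3  (cmp 6,3)
JGT top: taken
ADD R5, 18 → R5=37+18=55
ADD R5, 9 → R5=55+9=64
SUB R7, 1 → R7=6-1=5
CMP R7, 3  (cmp 5,3)
JGT top: taken
ADD R5, 18 → R5=64+18=82
ADD R5, 9 → R5=82+9=91
SUB R7, 1 → R7=5-1=4
CMP R7, 3  (cmp 4,3)
JGT top: taken
ADD R5, 18 → R5=91+18=109
ADD R5, 9 → R5=109+9=118
SUB R7, 1 → R7=4-1=3
CMP R7, 3  (cmp 3,3)
JGT top: not taken
halt.

118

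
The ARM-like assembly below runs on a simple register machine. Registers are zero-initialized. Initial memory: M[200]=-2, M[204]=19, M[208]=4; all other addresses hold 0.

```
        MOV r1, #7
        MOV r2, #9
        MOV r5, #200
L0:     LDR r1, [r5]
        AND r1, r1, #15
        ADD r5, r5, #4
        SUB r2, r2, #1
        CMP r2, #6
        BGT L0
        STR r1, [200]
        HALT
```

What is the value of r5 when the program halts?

MOV r1, #7 → r1=7
MOV r2, #9 → r2=9
MOV r5, #200 → r5=200
LDR r1, [r5] → r1=M[200]=-2
AND r1, r1, #15 → r1=(-2)&15=14
ADD r5, r5, #4 → r5=200+4=204
SUB r2, r2, #1 → r2=9-1=8
CMP r2, #6  (cmp 8,6)
BGT L0: taken
LDR r1, [r5] → r1=M[204]=19
AND r1, r1, #15 → r1=19&15=3
ADD r5, r5, #4 → r5=204+4=208
SUB r2, r2, #1 → r2=8-1=7
CMP r2, #6  (cmp 7,6)
BGT L0: taken
LDR r1, [r5] → r1=M[208]=4
AND r1, r1, #15 → r1=4&15=4
ADD r5, r5, #4 → r5=208+4=212
SUB r2, r2, #1 → r2=7-1=6
CMP r2, #6  (cmp 6,6)
BGT L0: not taken
STR r1, [200] → M[200]=4
halt.

212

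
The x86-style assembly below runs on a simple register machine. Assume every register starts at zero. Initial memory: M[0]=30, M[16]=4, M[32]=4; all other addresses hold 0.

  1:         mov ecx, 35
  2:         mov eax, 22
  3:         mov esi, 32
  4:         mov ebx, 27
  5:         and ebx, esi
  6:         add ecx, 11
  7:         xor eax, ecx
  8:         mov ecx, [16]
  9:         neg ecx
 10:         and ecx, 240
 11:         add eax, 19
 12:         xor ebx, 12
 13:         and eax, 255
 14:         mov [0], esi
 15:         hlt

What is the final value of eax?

75

ecx=35
eax=22
esi=32
ebx=27
ebx=27&32=0
ecx=35+11=46
eax=22^46=56
ecx=M[16]=4
ecx=-(4)=-4
ecx=(-4)&240=240
eax=56+19=75
ebx=0^12=12
eax=75&255=75
mov [0], esi → M[0]=32
halt.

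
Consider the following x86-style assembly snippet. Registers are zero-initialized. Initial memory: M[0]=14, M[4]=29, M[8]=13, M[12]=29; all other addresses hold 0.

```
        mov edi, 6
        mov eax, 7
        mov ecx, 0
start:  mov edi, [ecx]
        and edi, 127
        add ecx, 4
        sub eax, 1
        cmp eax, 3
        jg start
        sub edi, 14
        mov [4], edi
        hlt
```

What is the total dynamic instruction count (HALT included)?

mov edi, 6 → edi=6
mov eax, 7 → eax=7
mov ecx, 0 → ecx=0
mov edi, [ecx] → edi=M[0]=14
and edi, 127 → edi=14&127=14
add ecx, 4 → ecx=0+4=4
sub eax, 1 → eax=7-1=6
cmp eax, 3  (cmp 6,3)
jg start: taken
mov edi, [ecx] → edi=M[4]=29
and edi, 127 → edi=29&127=29
add ecx, 4 → ecx=4+4=8
sub eax, 1 → eax=6-1=5
cmp eax, 3  (cmp 5,3)
jg start: taken
mov edi, [ecx] → edi=M[8]=13
and edi, 127 → edi=13&127=13
add ecx, 4 → ecx=8+4=12
sub eax, 1 → eax=5-1=4
cmp eax, 3  (cmp 4,3)
jg start: taken
mov edi, [ecx] → edi=M[12]=29
and edi, 127 → edi=29&127=29
add ecx, 4 → ecx=12+4=16
sub eax, 1 → eax=4-1=3
cmp eax, 3  (cmp 3,3)
jg start: not taken
sub edi, 14 → edi=29-14=15
mov [4], edi → M[4]=15
halt.
Total executed instructions: 30.

30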